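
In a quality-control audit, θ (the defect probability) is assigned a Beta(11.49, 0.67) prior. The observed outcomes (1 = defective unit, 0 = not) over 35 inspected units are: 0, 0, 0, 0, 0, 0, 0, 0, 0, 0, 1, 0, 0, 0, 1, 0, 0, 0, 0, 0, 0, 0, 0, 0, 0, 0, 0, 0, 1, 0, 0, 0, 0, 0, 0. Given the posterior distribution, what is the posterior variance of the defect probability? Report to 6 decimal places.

0.004420

The Beta prior is conjugate to a Binomial/Bernoulli likelihood; the update adds successes to α and failures to β.
Posterior: Beta(α+k, β+n−k) = Beta(11.49+3, 0.67+32) = Beta(14.49, 32.67).
Var = αβ/((α+β)²(α+β+1)) = 14.49·32.67/(47.16²·48.16) = 0.004420.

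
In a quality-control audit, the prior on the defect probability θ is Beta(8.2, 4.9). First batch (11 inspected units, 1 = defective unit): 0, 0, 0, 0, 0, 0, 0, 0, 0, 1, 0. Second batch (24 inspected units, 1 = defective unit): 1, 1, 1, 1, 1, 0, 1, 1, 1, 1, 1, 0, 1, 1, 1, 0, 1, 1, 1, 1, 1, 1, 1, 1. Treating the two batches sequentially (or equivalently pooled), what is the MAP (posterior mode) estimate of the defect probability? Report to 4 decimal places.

0.6334

The Beta prior is conjugate to a Binomial/Bernoulli likelihood; the update adds successes to α and failures to β.
After batch 1: Beta(8.2+1, 4.9+10) = Beta(9.2, 14.9).
After batch 2: Beta(9.2+21, 14.9+3) = Beta(30.2, 17.9).
Mode of Beta(a,b) for a,b>1 is (a−1)/(a+b−2) = 29.2/46.1 = 0.6334.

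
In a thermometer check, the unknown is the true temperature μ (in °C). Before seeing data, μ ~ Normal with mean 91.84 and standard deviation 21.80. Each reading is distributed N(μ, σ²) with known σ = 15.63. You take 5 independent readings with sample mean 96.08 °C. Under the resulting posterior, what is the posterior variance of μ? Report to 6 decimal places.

44.304444

For Normal data with known variance σ², a Normal(μ₀, σ₀²) prior on μ is conjugate. Posterior precision = 1/σ₀² + n/σ²; posterior mean is the precision-weighted average of μ₀ and x̄.
σ₀² = 21.80² = 475.24, σ² = 15.63² = 244.2969; σ² + n·σ₀² = 244.2969 + 5·475.24 = 2620.4969.
Posterior precision = 1/σ₀² + n/σ² = 1/475.24 + 5/244.2969 = (σ² + n·σ₀²)/(σ₀²σ²) = 2620.4969/(475.24·244.2969); posterior variance σₙ² = σ₀²σ²/(σ² + n·σ₀²) = 475.24·244.2969/2620.4969 = 44.304444.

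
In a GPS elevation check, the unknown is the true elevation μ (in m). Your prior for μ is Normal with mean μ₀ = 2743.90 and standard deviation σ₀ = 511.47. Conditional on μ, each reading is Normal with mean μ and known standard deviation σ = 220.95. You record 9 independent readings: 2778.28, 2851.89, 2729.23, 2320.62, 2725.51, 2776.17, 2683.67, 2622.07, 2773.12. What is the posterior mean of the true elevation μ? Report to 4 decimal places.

For Normal data with known variance σ², a Normal(μ₀, σ₀²) prior on μ is conjugate. Posterior precision = 1/σ₀² + n/σ²; posterior mean is the precision-weighted average of μ₀ and x̄.
Σxᵢ = 2778.28 + 2851.89 + 2729.23 + 2320.62 + 2725.51 + 2776.17 + 2683.67 + 2622.07 + 2773.12 = 24260.56, so n·x̄ = 24260.56.
σ₀² = 511.47² = 261601.5609, σ² = 220.95² = 48818.9025; σ² + n·σ₀² = 48818.9025 + 9·261601.5609 = 2403232.9506.
Posterior mean = (μ₀/σ₀² + n·x̄/σ²)/(1/σ₀² + n/σ²) = (σ²·μ₀ + σ₀²·n·x̄)/(σ² + n·σ₀²) = (48818.9025·2743.90 + 261601.5609·24260.56)/2403232.9506 = 6480554550.877854/2403232.9506 = 2696.5986.

2696.5986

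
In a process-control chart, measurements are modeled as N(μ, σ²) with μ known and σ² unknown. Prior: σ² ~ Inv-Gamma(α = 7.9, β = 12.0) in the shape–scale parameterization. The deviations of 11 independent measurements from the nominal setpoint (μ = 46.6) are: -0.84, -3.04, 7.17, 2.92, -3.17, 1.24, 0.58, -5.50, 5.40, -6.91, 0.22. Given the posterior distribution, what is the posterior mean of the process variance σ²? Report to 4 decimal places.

With known mean μ and an Inverse-Gamma(α, β) prior on σ², the Normal likelihood is conjugate: posterior is Inv-Gamma(α + n/2, β + Σ(xᵢ−μ)²/2).
Σ(xᵢ−μ)² = (-0.84)² + (-3.04)² + (7.17)² + (2.92)² + (-3.17)² + (1.24)² + (0.58)² + (-5.50)² + (5.40)² + (-6.91)² + (0.22)² = 189.0119.
Posterior: Inv-Gamma(7.9 + 11/2, 12.0 + 189.0119/2) = Inv-Gamma(13.40, 106.50595).
E[σ²|data] = β/(α−1) = 106.50595/12.40 = 8.5892.

8.5892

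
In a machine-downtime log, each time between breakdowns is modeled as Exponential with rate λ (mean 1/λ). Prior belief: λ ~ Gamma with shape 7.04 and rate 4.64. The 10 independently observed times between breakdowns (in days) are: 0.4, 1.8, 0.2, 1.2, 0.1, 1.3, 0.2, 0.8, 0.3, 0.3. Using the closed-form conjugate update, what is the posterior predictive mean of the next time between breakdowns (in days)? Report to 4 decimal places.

With a Gamma(shape α, rate β) prior on the exponential rate λ, the posterior after n observations with total T = Σxᵢ is Gamma(α+n, β+T).
Sum of observations T = 6.6 days; n = 10.
Posterior: Gamma(7.04+10, 4.64+6.6) = Gamma(17.04, 11.24).
The predictive distribution for the next observation is Lomax; its mean is β/(α−1) = 11.24/16.04 = 0.7007.

0.7007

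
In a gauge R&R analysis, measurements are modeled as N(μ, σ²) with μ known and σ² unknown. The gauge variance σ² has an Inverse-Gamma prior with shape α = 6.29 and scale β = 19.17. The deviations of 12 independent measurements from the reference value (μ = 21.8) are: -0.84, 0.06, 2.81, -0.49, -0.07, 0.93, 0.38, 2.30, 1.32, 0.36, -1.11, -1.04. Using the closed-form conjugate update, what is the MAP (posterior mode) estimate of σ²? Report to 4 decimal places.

2.1699

With known mean μ and an Inverse-Gamma(α, β) prior on σ², the Normal likelihood is conjugate: posterior is Inv-Gamma(α + n/2, β + Σ(xᵢ−μ)²/2).
Σ(xᵢ−μ)² = (-0.84)² + (0.06)² + (2.81)² + (-0.49)² + (-0.07)² + (0.93)² + (0.38)² + (2.30)² + (1.32)² + (0.36)² + (-1.11)² + (-1.04)² = 19.3353.
Posterior: Inv-Gamma(6.29 + 12/2, 19.17 + 19.3353/2) = Inv-Gamma(12.29, 28.83765).
Mode = β/(α+1) = 28.83765/13.29 = 2.1699.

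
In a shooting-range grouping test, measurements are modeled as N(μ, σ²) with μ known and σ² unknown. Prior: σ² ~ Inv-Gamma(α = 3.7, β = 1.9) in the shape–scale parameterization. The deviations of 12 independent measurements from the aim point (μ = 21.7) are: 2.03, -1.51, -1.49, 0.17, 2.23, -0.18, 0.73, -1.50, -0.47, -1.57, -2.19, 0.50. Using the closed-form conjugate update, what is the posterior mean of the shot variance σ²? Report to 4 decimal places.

1.6075

With known mean μ and an Inverse-Gamma(α, β) prior on σ², the Normal likelihood is conjugate: posterior is Inv-Gamma(α + n/2, β + Σ(xᵢ−μ)²/2).
Σ(xᵢ−μ)² = (2.03)² + (-1.51)² + (-1.49)² + (0.17)² + (2.23)² + (-0.18)² + (0.73)² + (-1.50)² + (-0.47)² + (-1.57)² + (-2.19)² + (0.50)² = 24.1701.
Posterior: Inv-Gamma(3.7 + 12/2, 1.9 + 24.1701/2) = Inv-Gamma(9.70, 13.98505).
E[σ²|data] = β/(α−1) = 13.98505/8.70 = 1.6075.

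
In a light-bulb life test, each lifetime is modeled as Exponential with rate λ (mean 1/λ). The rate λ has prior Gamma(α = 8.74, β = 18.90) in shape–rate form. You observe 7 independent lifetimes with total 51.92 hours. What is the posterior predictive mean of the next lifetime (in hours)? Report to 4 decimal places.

With a Gamma(shape α, rate β) prior on the exponential rate λ, the posterior after n observations with total T = Σxᵢ is Gamma(α+n, β+T).
Posterior: Gamma(8.74+7, 18.90+51.92) = Gamma(15.74, 70.82).
The predictive distribution for the next observation is Lomax; its mean is β/(α−1) = 70.82/14.74 = 4.8046.

4.8046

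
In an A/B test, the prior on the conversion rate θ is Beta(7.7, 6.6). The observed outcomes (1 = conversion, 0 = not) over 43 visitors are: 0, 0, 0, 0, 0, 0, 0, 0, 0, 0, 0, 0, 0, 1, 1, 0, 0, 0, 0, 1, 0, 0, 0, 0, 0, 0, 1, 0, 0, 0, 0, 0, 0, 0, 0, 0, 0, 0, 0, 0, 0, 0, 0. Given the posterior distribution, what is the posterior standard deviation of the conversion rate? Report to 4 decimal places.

The Beta prior is conjugate to a Binomial/Bernoulli likelihood; the update adds successes to α and failures to β.
Posterior: Beta(α+k, β+n−k) = Beta(7.7+4, 6.6+39) = Beta(11.7, 45.6).
Var = αβ/((α+β)²(α+β+1)) = 11.7·45.6/(57.3²·58.3) = 0.00278723; SD = √0.00278723 = 0.0528.

0.0528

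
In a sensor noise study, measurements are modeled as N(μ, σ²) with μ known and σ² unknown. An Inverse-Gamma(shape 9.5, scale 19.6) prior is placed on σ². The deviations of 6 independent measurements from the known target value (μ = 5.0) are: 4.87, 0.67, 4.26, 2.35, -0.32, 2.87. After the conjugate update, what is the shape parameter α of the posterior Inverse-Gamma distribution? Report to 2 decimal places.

With known mean μ and an Inverse-Gamma(α, β) prior on σ², the Normal likelihood is conjugate: posterior is Inv-Gamma(α + n/2, β + Σ(xᵢ−μ)²/2).
Σ(xᵢ−μ)² = (4.87)² + (0.67)² + (4.26)² + (2.35)² + (-0.32)² + (2.87)² = 56.1752.
Posterior: Inv-Gamma(9.5 + 6/2, 19.6 + 56.1752/2) = Inv-Gamma(12.50, 47.68760).
Posterior α = 12.50.

12.50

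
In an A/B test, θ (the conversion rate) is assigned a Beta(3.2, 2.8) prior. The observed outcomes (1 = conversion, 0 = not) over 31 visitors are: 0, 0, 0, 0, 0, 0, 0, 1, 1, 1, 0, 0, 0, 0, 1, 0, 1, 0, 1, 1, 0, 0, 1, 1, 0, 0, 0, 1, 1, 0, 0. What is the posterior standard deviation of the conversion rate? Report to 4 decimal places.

The Beta prior is conjugate to a Binomial/Bernoulli likelihood; the update adds successes to α and failures to β.
Posterior: Beta(α+k, β+n−k) = Beta(3.2+11, 2.8+20) = Beta(14.2, 22.8).
Var = αβ/((α+β)²(α+β+1)) = 14.2·22.8/(37.0²·38.0) = 0.00622352; SD = √0.00622352 = 0.0789.

0.0789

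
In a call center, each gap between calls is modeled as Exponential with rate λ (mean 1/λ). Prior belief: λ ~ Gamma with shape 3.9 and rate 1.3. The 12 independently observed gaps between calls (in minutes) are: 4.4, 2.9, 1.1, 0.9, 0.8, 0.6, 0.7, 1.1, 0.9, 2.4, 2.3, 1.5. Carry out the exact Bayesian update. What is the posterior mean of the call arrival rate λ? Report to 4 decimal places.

0.7608

With a Gamma(shape α, rate β) prior on the exponential rate λ, the posterior after n observations with total T = Σxᵢ is Gamma(α+n, β+T).
Sum of observations T = 19.6 minutes; n = 12.
Posterior: Gamma(3.9+12, 1.3+19.6) = Gamma(15.9, 20.9).
Posterior mean of λ = α/β = 15.9/20.9 = 0.7608.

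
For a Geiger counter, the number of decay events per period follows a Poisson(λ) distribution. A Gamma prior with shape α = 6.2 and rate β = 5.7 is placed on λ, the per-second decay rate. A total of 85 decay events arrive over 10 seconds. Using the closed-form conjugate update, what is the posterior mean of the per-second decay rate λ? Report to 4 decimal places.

5.8089

With a Gamma(shape α, rate β) prior, the Poisson likelihood is conjugate: the posterior is Gamma(α + ΣXᵢ, β + n).
Posterior: Gamma(α+S, β+n) = Gamma(6.2+85, 5.7+10) = Gamma(91.2, 15.7).
Posterior mean = α/β = 91.2/15.7 = 5.8089.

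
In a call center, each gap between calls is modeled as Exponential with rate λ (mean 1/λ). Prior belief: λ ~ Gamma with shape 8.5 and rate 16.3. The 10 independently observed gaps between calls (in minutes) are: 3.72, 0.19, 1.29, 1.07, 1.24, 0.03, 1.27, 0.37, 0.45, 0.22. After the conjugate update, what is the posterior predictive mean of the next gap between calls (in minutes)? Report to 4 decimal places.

With a Gamma(shape α, rate β) prior on the exponential rate λ, the posterior after n observations with total T = Σxᵢ is Gamma(α+n, β+T).
Sum of observations T = 9.85 minutes; n = 10.
Posterior: Gamma(8.5+10, 16.3+9.85) = Gamma(18.5, 26.15).
The predictive distribution for the next observation is Lomax; its mean is β/(α−1) = 26.15/17.5 = 1.4943.

1.4943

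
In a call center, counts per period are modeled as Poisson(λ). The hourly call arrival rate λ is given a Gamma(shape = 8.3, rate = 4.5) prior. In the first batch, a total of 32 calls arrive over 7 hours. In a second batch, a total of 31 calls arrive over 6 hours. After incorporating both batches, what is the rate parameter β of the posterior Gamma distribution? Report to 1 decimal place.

17.5

With a Gamma(shape α, rate β) prior, the Poisson likelihood is conjugate: the posterior is Gamma(α + ΣXᵢ, β + n).
After batch 1: Gamma(α+S, β+n) = Gamma(8.3+32, 4.5+7) = Gamma(40.3, 11.5).
After batch 2: Gamma(α+S, β+n) = Gamma(40.3+31, 11.5+6) = Gamma(71.3, 17.5).
Posterior β = 17.5.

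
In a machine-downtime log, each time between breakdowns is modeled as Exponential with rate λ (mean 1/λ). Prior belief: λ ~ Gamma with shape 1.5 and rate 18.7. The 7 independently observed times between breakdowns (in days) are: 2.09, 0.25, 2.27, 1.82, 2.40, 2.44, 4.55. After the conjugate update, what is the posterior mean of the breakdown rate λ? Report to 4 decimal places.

With a Gamma(shape α, rate β) prior on the exponential rate λ, the posterior after n observations with total T = Σxᵢ is Gamma(α+n, β+T).
Sum of observations T = 15.82 days; n = 7.
Posterior: Gamma(1.5+7, 18.7+15.82) = Gamma(8.5, 34.52).
Posterior mean of λ = α/β = 8.5/34.52 = 0.2462.

0.2462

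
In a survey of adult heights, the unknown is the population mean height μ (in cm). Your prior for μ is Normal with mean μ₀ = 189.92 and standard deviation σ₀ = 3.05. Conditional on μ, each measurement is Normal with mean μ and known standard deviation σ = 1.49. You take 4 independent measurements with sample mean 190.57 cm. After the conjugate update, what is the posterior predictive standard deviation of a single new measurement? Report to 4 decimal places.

1.6565

For Normal data with known variance σ², a Normal(μ₀, σ₀²) prior on μ is conjugate. Posterior precision = 1/σ₀² + n/σ²; posterior mean is the precision-weighted average of μ₀ and x̄.
σ₀² = 3.05² = 9.3025, σ² = 1.49² = 2.2201; σ² + n·σ₀² = 2.2201 + 4·9.3025 = 39.4301.
Posterior precision = 1/σ₀² + n/σ² = 1/9.3025 + 4/2.2201 = (σ² + n·σ₀²)/(σ₀²σ²) = 39.4301/(9.3025·2.2201); posterior variance σₙ² = σ₀²σ²/(σ² + n·σ₀²) = 9.3025·2.2201/39.4301 = 0.523774.
Predictive variance for one new observation = σₙ² + σ² = 9.3025·2.2201/39.4301 + 2.2201 = σ²·(σ₀² + 39.4301)/39.4301 = 2.2201·48.7326/39.4301 = 2.743874; SD = √(2.2201·48.7326/39.4301) = 1.6565.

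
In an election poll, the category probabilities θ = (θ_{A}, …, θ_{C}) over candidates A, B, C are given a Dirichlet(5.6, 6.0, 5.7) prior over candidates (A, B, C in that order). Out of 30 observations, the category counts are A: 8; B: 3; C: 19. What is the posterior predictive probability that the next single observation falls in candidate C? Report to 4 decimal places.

0.5222

The Dirichlet prior is conjugate to the Multinomial likelihood: each posterior αⱼ = prior αⱼ + observed count nⱼ.
Posterior concentration: (13.6, 9.0, 24.7), total = 47.3.
P(next = C | data) = α_{C}/Σα = 0.5222.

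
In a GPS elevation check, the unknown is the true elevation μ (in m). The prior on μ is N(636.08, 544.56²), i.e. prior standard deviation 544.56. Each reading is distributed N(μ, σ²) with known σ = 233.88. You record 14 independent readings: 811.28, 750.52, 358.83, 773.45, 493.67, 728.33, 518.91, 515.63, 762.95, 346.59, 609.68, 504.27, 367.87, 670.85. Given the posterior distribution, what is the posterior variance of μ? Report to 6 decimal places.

For Normal data with known variance σ², a Normal(μ₀, σ₀²) prior on μ is conjugate. Posterior precision = 1/σ₀² + n/σ²; posterior mean is the precision-weighted average of μ₀ and x̄.
σ₀² = 544.56² = 296545.5936, σ² = 233.88² = 54699.8544; σ² + n·σ₀² = 54699.8544 + 14·296545.5936 = 4206338.1648.
Posterior precision = 1/σ₀² + n/σ² = 1/296545.5936 + 14/54699.8544 = (σ² + n·σ₀²)/(σ₀²σ²) = 4206338.1648/(296545.5936·54699.8544); posterior variance σₙ² = σ₀²σ²/(σ² + n·σ₀²) = 296545.5936·54699.8544/4206338.1648 = 3856.323519.

3856.323519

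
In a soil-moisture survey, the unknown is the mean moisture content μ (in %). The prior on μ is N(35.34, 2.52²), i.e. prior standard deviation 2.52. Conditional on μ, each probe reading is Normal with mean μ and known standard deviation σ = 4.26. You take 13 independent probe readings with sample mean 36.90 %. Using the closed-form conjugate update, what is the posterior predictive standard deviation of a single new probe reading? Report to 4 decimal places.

For Normal data with known variance σ², a Normal(μ₀, σ₀²) prior on μ is conjugate. Posterior precision = 1/σ₀² + n/σ²; posterior mean is the precision-weighted average of μ₀ and x̄.
σ₀² = 2.52² = 6.3504, σ² = 4.26² = 18.1476; σ² + n·σ₀² = 18.1476 + 13·6.3504 = 100.7028.
Posterior precision = 1/σ₀² + n/σ² = 1/6.3504 + 13/18.1476 = (σ² + n·σ₀²)/(σ₀²σ²) = 100.7028/(6.3504·18.1476); posterior variance σₙ² = σ₀²σ²/(σ² + n·σ₀²) = 6.3504·18.1476/100.7028 = 1.144402.
Predictive variance for one new observation = σₙ² + σ² = 6.3504·18.1476/100.7028 + 18.1476 = σ²·(σ₀² + 100.7028)/100.7028 = 18.1476·107.0532/100.7028 = 19.292002; SD = √(18.1476·107.0532/100.7028) = 4.3923.

4.3923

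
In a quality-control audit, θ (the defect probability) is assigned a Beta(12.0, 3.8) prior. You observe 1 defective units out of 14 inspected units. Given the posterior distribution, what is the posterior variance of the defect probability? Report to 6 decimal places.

The Beta prior is conjugate to a Binomial/Bernoulli likelihood; the update adds successes to α and failures to β.
Posterior: Beta(α+k, β+n−k) = Beta(12.0+1, 3.8+13) = Beta(13.0, 16.8).
Var = αβ/((α+β)²(α+β+1)) = 13.0·16.8/(29.8²·30.8) = 0.007985.

0.007985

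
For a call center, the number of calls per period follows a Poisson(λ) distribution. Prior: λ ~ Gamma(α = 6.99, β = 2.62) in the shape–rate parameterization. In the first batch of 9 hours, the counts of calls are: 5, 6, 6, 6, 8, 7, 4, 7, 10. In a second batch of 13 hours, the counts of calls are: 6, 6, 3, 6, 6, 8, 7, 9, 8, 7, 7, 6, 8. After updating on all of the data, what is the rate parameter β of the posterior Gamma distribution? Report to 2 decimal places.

24.62

With a Gamma(shape α, rate β) prior, the Poisson likelihood is conjugate: the posterior is Gamma(α + ΣXᵢ, β + n).
Batch 1: sum of counts S = 59 over n = 9 hours.
After batch 1: Gamma(α+S, β+n) = Gamma(6.99+59, 2.62+9) = Gamma(65.99, 11.62).
Batch 2: sum of counts S = 87 over n = 13 hours.
After batch 2: Gamma(α+S, β+n) = Gamma(65.99+87, 11.62+13) = Gamma(152.99, 24.62).
Posterior β = 24.62.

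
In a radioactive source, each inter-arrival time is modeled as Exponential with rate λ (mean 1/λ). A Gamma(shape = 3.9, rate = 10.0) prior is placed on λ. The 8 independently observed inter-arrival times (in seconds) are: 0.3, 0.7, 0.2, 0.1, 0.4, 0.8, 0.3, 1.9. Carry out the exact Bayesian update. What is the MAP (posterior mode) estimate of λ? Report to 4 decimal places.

With a Gamma(shape α, rate β) prior on the exponential rate λ, the posterior after n observations with total T = Σxᵢ is Gamma(α+n, β+T).
Sum of observations T = 4.7 seconds; n = 8.
Posterior: Gamma(3.9+8, 10.0+4.7) = Gamma(11.9, 14.7).
Mode = (α−1)/β = 0.7415.

0.7415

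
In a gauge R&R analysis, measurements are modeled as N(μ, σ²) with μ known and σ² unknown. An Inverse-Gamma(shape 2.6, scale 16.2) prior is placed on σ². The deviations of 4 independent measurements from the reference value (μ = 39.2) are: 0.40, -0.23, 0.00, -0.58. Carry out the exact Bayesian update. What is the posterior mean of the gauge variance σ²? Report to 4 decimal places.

With known mean μ and an Inverse-Gamma(α, β) prior on σ², the Normal likelihood is conjugate: posterior is Inv-Gamma(α + n/2, β + Σ(xᵢ−μ)²/2).
Σ(xᵢ−μ)² = (0.40)² + (-0.23)² + (0.00)² + (-0.58)² = 0.5493.
Posterior: Inv-Gamma(2.6 + 4/2, 16.2 + 0.5493/2) = Inv-Gamma(4.60, 16.47465).
E[σ²|data] = β/(α−1) = 16.47465/3.60 = 4.5763.

4.5763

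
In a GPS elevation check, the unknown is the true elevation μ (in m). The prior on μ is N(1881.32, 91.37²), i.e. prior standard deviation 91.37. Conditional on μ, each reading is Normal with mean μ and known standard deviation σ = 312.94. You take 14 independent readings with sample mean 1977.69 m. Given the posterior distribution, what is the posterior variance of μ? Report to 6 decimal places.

For Normal data with known variance σ², a Normal(μ₀, σ₀²) prior on μ is conjugate. Posterior precision = 1/σ₀² + n/σ²; posterior mean is the precision-weighted average of μ₀ and x̄.
σ₀² = 91.37² = 8348.4769, σ² = 312.94² = 97931.4436; σ² + n·σ₀² = 97931.4436 + 14·8348.4769 = 214810.1202.
Posterior precision = 1/σ₀² + n/σ² = 1/8348.4769 + 14/97931.4436 = (σ² + n·σ₀²)/(σ₀²σ²) = 214810.1202/(8348.4769·97931.4436); posterior variance σₙ² = σ₀²σ²/(σ² + n·σ₀²) = 8348.4769·97931.4436/214810.1202 = 3806.051567.

3806.051567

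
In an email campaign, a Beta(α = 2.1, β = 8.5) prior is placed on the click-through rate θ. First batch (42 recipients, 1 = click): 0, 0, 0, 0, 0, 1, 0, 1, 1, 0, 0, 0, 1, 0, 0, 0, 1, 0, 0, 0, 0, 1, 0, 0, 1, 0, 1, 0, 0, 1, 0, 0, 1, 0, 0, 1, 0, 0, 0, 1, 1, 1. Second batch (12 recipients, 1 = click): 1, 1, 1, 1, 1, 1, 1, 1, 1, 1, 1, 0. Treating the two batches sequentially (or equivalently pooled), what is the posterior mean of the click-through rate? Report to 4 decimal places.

The Beta prior is conjugate to a Binomial/Bernoulli likelihood; the update adds successes to α and failures to β.
After batch 1: Beta(2.1+14, 8.5+28) = Beta(16.1, 36.5).
After batch 2: Beta(16.1+11, 36.5+1) = Beta(27.1, 37.5).
Posterior mean = α/(α+β) = 27.1/64.6 = 0.4195.

0.4195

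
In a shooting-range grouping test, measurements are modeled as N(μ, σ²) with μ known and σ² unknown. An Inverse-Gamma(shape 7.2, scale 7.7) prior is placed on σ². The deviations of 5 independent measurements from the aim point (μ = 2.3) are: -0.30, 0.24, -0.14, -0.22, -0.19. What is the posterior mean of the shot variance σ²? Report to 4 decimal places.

With known mean μ and an Inverse-Gamma(α, β) prior on σ², the Normal likelihood is conjugate: posterior is Inv-Gamma(α + n/2, β + Σ(xᵢ−μ)²/2).
Σ(xᵢ−μ)² = (-0.30)² + (0.24)² + (-0.14)² + (-0.22)² + (-0.19)² = 0.2517.
Posterior: Inv-Gamma(7.2 + 5/2, 7.7 + 0.2517/2) = Inv-Gamma(9.70, 7.82585).
E[σ²|data] = β/(α−1) = 7.82585/8.70 = 0.8995.

0.8995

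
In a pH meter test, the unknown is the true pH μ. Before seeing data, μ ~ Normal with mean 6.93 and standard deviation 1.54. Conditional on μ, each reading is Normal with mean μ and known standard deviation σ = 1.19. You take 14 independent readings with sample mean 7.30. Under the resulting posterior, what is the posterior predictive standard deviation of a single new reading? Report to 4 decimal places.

For Normal data with known variance σ², a Normal(μ₀, σ₀²) prior on μ is conjugate. Posterior precision = 1/σ₀² + n/σ²; posterior mean is the precision-weighted average of μ₀ and x̄.
σ₀² = 1.54² = 2.3716, σ² = 1.19² = 1.4161; σ² + n·σ₀² = 1.4161 + 14·2.3716 = 34.6185.
Posterior precision = 1/σ₀² + n/σ² = 1/2.3716 + 14/1.4161 = (σ² + n·σ₀²)/(σ₀²σ²) = 34.6185/(2.3716·1.4161); posterior variance σₙ² = σ₀²σ²/(σ² + n·σ₀²) = 2.3716·1.4161/34.6185 = 0.097012.
Predictive variance for one new observation = σₙ² + σ² = 2.3716·1.4161/34.6185 + 1.4161 = σ²·(σ₀² + 34.6185)/34.6185 = 1.4161·36.9901/34.6185 = 1.513112; SD = √(1.4161·36.9901/34.6185) = 1.2301.

1.2301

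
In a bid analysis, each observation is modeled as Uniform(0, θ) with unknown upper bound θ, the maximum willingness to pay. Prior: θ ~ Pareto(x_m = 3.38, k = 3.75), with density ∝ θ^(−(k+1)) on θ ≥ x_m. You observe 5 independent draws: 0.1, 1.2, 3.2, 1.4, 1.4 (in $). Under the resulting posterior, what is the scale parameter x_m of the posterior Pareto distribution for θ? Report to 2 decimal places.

A Pareto(scale x_m, shape k) prior on the upper bound θ of Uniform(0, θ) is conjugate: posterior is Pareto(max(x_m, max xᵢ), k + n).
Sample maximum = 3.2; prior scale x_m = 3.38 → posterior scale = max = 3.38.
Posterior shape = 3.75 + 5 = 8.75.
Posterior scale x_m = 3.38.

3.38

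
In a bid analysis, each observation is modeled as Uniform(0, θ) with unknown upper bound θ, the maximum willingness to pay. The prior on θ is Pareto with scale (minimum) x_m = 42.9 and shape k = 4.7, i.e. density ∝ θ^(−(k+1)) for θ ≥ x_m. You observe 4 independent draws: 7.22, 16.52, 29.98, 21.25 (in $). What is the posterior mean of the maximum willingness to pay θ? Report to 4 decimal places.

48.4714

A Pareto(scale x_m, shape k) prior on the upper bound θ of Uniform(0, θ) is conjugate: posterior is Pareto(max(x_m, max xᵢ), k + n).
Sample maximum = 29.98; prior scale x_m = 42.9 → posterior scale = max = 42.90.
Posterior shape = 4.7 + 4 = 8.7.
E[θ|data] = k·x_m/(k−1) = 8.7·42.90/7.7 = 48.4714.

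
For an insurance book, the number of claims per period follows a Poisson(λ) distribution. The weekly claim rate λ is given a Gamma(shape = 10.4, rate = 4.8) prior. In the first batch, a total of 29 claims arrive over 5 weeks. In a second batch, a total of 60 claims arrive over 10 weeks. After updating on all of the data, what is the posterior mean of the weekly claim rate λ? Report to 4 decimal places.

With a Gamma(shape α, rate β) prior, the Poisson likelihood is conjugate: the posterior is Gamma(α + ΣXᵢ, β + n).
After batch 1: Gamma(α+S, β+n) = Gamma(10.4+29, 4.8+5) = Gamma(39.4, 9.8).
After batch 2: Gamma(α+S, β+n) = Gamma(39.4+60, 9.8+10) = Gamma(99.4, 19.8).
Posterior mean = α/β = 99.4/19.8 = 5.0202.

5.0202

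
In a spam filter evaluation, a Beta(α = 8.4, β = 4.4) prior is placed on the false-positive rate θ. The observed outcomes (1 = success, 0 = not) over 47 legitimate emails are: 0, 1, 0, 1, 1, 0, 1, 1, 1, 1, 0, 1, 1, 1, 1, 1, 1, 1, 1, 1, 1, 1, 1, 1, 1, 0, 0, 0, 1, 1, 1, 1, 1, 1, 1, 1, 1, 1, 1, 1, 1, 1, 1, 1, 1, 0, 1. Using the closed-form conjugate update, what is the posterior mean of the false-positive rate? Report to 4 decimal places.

The Beta prior is conjugate to a Binomial/Bernoulli likelihood; the update adds successes to α and failures to β.
Posterior: Beta(α+k, β+n−k) = Beta(8.4+39, 4.4+8) = Beta(47.4, 12.4).
Posterior mean = α/(α+β) = 47.4/59.8 = 0.7926.

0.7926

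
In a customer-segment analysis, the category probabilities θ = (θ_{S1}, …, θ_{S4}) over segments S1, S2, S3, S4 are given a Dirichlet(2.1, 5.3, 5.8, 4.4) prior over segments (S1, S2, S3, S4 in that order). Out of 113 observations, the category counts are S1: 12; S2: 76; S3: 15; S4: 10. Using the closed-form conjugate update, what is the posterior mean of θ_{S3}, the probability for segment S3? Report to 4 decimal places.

The Dirichlet prior is conjugate to the Multinomial likelihood: each posterior αⱼ = prior αⱼ + observed count nⱼ.
Posterior concentration: (14.1, 81.3, 20.8, 14.4), total = 130.6.
E[θ_{S3}|data] = α_{S3}/Σα = 20.8/130.6 = 0.1593.

0.1593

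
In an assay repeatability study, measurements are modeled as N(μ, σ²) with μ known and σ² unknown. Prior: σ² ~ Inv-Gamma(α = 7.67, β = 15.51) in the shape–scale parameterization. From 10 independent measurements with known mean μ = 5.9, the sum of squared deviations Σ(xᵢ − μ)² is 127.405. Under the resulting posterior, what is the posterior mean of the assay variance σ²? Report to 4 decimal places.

6.7877

With known mean μ and an Inverse-Gamma(α, β) prior on σ², the Normal likelihood is conjugate: posterior is Inv-Gamma(α + n/2, β + Σ(xᵢ−μ)²/2).
Posterior: Inv-Gamma(7.67 + 10/2, 15.51 + 127.405/2) = Inv-Gamma(12.67, 79.2125).
E[σ²|data] = β/(α−1) = 79.2125/11.67 = 6.7877.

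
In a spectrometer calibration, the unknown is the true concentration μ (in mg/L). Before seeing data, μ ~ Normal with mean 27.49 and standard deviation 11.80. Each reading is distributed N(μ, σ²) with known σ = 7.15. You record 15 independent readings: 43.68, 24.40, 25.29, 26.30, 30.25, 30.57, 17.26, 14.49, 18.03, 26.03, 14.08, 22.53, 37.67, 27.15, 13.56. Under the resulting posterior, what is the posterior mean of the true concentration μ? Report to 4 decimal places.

24.8181

For Normal data with known variance σ², a Normal(μ₀, σ₀²) prior on μ is conjugate. Posterior precision = 1/σ₀² + n/σ²; posterior mean is the precision-weighted average of μ₀ and x̄.
Σxᵢ = 43.68 + 24.40 + 25.29 + 26.30 + 30.25 + 30.57 + 17.26 + 14.49 + 18.03 + 26.03 + 14.08 + 22.53 + 37.67 + 27.15 + 13.56 = 371.29, so n·x̄ = 371.29.
σ₀² = 11.80² = 139.24, σ² = 7.15² = 51.1225; σ² + n·σ₀² = 51.1225 + 15·139.24 = 2139.7225.
Posterior mean = (μ₀/σ₀² + n·x̄/σ²)/(1/σ₀² + n/σ²) = (σ²·μ₀ + σ₀²·n·x̄)/(σ² + n·σ₀²) = (51.1225·27.49 + 139.24·371.29)/2139.7225 = 53103.777125/2139.7225 = 24.8181.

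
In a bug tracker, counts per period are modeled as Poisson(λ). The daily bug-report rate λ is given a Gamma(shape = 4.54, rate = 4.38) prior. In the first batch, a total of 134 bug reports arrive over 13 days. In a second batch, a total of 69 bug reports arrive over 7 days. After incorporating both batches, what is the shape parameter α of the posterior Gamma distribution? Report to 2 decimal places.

207.54

With a Gamma(shape α, rate β) prior, the Poisson likelihood is conjugate: the posterior is Gamma(α + ΣXᵢ, β + n).
After batch 1: Gamma(α+S, β+n) = Gamma(4.54+134, 4.38+13) = Gamma(138.54, 17.38).
After batch 2: Gamma(α+S, β+n) = Gamma(138.54+69, 17.38+7) = Gamma(207.54, 24.38).
Posterior α = 207.54.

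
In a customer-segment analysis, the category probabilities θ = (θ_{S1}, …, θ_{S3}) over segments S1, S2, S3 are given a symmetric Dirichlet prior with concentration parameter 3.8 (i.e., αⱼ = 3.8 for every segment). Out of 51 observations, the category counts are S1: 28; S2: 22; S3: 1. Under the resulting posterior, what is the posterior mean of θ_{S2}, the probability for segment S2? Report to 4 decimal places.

0.4135

The Dirichlet prior is conjugate to the Multinomial likelihood: each posterior αⱼ = prior αⱼ + observed count nⱼ.
Posterior concentration: (31.8, 25.8, 4.8), total = 62.4.
E[θ_{S2}|data] = α_{S2}/Σα = 25.8/62.4 = 0.4135.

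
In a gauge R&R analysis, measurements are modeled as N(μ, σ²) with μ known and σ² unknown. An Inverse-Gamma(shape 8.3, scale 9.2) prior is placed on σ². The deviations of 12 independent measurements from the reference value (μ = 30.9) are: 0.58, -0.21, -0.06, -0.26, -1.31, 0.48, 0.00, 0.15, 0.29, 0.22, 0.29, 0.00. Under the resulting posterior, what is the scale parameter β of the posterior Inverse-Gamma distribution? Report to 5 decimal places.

10.51865

With known mean μ and an Inverse-Gamma(α, β) prior on σ², the Normal likelihood is conjugate: posterior is Inv-Gamma(α + n/2, β + Σ(xᵢ−μ)²/2).
Σ(xᵢ−μ)² = (0.58)² + (-0.21)² + (-0.06)² + (-0.26)² + (-1.31)² + (0.48)² + (0.00)² + (0.15)² + (0.29)² + (0.22)² + (0.29)² + (0.00)² = 2.6373.
Posterior: Inv-Gamma(8.3 + 12/2, 9.2 + 2.6373/2) = Inv-Gamma(14.30, 10.51865).
Posterior β = 10.51865.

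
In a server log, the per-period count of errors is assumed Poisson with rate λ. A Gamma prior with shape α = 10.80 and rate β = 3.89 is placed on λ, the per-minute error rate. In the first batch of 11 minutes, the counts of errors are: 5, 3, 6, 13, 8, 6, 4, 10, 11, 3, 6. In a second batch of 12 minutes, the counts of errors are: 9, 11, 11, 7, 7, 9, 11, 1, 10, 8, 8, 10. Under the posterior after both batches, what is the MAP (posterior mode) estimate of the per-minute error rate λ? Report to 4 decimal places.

6.9468

With a Gamma(shape α, rate β) prior, the Poisson likelihood is conjugate: the posterior is Gamma(α + ΣXᵢ, β + n).
Batch 1: sum of counts S = 75 over n = 11 minutes.
After batch 1: Gamma(α+S, β+n) = Gamma(10.80+75, 3.89+11) = Gamma(85.80, 14.89).
Batch 2: sum of counts S = 102 over n = 12 minutes.
After batch 2: Gamma(α+S, β+n) = Gamma(85.80+102, 14.89+12) = Gamma(187.80, 26.89).
Mode of Gamma(α,β) for α≥1 is (α−1)/β = 186.80/26.89 = 6.9468.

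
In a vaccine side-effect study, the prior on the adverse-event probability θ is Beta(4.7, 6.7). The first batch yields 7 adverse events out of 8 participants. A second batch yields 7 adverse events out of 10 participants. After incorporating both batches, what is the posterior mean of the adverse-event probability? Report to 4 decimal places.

The Beta prior is conjugate to a Binomial/Bernoulli likelihood; the update adds successes to α and failures to β.
After batch 1: Beta(4.7+7, 6.7+1) = Beta(11.7, 7.7).
After batch 2: Beta(11.7+7, 7.7+3) = Beta(18.7, 10.7).
Posterior mean = α/(α+β) = 18.7/29.4 = 0.6361.

0.6361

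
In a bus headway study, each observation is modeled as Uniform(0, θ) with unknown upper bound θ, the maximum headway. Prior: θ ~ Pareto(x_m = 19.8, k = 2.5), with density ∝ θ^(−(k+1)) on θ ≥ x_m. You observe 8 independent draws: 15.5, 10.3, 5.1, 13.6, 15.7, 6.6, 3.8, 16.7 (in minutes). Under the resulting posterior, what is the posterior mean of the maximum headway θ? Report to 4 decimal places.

21.8842

A Pareto(scale x_m, shape k) prior on the upper bound θ of Uniform(0, θ) is conjugate: posterior is Pareto(max(x_m, max xᵢ), k + n).
Sample maximum = 16.7; prior scale x_m = 19.8 → posterior scale = max = 19.8.
Posterior shape = 2.5 + 8 = 10.5.
E[θ|data] = k·x_m/(k−1) = 10.5·19.8/9.5 = 21.8842.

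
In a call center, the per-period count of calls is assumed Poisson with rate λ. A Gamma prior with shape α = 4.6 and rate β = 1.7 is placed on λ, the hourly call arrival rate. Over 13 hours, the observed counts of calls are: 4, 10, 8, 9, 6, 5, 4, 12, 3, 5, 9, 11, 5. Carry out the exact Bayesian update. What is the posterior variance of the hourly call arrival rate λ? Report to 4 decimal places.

With a Gamma(shape α, rate β) prior, the Poisson likelihood is conjugate: the posterior is Gamma(α + ΣXᵢ, β + n).
Sum of counts S = 91 over n = 13 hours.
Posterior: Gamma(α+S, β+n) = Gamma(4.6+91, 1.7+13) = Gamma(95.6, 14.7).
Var = α/β² = 95.6/14.7² = 0.4424.

0.4424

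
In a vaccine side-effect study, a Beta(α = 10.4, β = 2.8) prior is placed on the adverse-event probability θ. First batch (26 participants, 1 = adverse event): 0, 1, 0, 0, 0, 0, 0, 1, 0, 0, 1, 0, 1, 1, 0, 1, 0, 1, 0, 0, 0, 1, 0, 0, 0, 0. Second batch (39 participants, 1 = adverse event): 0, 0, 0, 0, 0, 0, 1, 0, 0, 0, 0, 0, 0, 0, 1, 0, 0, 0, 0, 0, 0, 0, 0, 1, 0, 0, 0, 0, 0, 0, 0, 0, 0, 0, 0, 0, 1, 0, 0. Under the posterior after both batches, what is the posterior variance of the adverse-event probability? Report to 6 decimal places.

The Beta prior is conjugate to a Binomial/Bernoulli likelihood; the update adds successes to α and failures to β.
After batch 1: Beta(10.4+8, 2.8+18) = Beta(18.4, 20.8).
After batch 2: Beta(18.4+4, 20.8+35) = Beta(22.4, 55.8).
Var = αβ/((α+β)²(α+β+1)) = 22.4·55.8/(78.2²·79.2) = 0.002581.

0.002581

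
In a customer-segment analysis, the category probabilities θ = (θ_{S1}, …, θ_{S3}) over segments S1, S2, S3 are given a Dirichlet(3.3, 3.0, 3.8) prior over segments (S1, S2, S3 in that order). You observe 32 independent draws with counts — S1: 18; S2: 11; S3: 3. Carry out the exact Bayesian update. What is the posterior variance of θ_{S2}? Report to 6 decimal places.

The Dirichlet prior is conjugate to the Multinomial likelihood: each posterior αⱼ = prior αⱼ + observed count nⱼ.
Posterior concentration: (21.3, 14.0, 6.8), total = 42.1.
Var[θ_j] = α_j(Σα−α_j)/((Σα)²(Σα+1)) = 14.0·28.1/(42.1²·43.1) = 0.005150.

0.005150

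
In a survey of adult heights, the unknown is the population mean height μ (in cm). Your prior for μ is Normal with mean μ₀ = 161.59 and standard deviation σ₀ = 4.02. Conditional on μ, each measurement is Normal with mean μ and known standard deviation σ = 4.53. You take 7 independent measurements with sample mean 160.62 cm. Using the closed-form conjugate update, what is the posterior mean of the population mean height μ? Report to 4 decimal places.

For Normal data with known variance σ², a Normal(μ₀, σ₀²) prior on μ is conjugate. Posterior precision = 1/σ₀² + n/σ²; posterior mean is the precision-weighted average of μ₀ and x̄.
n·x̄ = 7·160.62 = 1124.34.
σ₀² = 4.02² = 16.1604, σ² = 4.53² = 20.5209; σ² + n·σ₀² = 20.5209 + 7·16.1604 = 133.6437.
Posterior mean = (μ₀/σ₀² + n·x̄/σ²)/(1/σ₀² + n/σ²) = (σ²·μ₀ + σ₀²·n·x̄)/(σ² + n·σ₀²) = (20.5209·161.59 + 16.1604·1124.34)/133.6437 = 21485.756367/133.6437 = 160.7689.

160.7689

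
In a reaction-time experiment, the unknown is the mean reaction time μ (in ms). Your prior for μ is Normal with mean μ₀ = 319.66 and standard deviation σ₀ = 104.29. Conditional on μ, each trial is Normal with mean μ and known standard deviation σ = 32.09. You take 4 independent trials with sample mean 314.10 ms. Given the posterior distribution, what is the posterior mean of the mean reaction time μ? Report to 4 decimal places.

314.2286

For Normal data with known variance σ², a Normal(μ₀, σ₀²) prior on μ is conjugate. Posterior precision = 1/σ₀² + n/σ²; posterior mean is the precision-weighted average of μ₀ and x̄.
n·x̄ = 4·314.10 = 1256.4.
σ₀² = 104.29² = 10876.4041, σ² = 32.09² = 1029.7681; σ² + n·σ₀² = 1029.7681 + 4·10876.4041 = 44535.3845.
Posterior mean = (μ₀/σ₀² + n·x̄/σ²)/(1/σ₀² + n/σ²) = (σ²·μ₀ + σ₀²·n·x̄)/(σ² + n·σ₀²) = (1029.7681·319.66 + 10876.4041·1256.4)/44535.3845 = 13994289.782086/44535.3845 = 314.2286.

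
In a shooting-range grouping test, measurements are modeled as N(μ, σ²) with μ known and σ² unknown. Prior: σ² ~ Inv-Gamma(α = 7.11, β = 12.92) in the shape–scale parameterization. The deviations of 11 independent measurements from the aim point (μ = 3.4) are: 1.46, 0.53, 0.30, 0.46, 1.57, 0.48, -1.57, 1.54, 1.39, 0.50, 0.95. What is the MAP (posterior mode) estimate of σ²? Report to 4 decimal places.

1.4390

With known mean μ and an Inverse-Gamma(α, β) prior on σ², the Normal likelihood is conjugate: posterior is Inv-Gamma(α + n/2, β + Σ(xᵢ−μ)²/2).
Σ(xᵢ−μ)² = (1.46)² + (0.53)² + (0.30)² + (0.46)² + (1.57)² + (0.48)² + (-1.57)² + (1.54)² + (1.39)² + (0.50)² + (0.95)² = 13.3305.
Posterior: Inv-Gamma(7.11 + 11/2, 12.92 + 13.3305/2) = Inv-Gamma(12.61, 19.58525).
Mode = β/(α+1) = 19.58525/13.61 = 1.4390.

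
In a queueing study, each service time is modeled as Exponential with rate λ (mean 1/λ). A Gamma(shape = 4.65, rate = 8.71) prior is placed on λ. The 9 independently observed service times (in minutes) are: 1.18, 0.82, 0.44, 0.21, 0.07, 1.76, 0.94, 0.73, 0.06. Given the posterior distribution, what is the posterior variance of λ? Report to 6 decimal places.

With a Gamma(shape α, rate β) prior on the exponential rate λ, the posterior after n observations with total T = Σxᵢ is Gamma(α+n, β+T).
Sum of observations T = 6.21 minutes; n = 9.
Posterior: Gamma(4.65+9, 8.71+6.21) = Gamma(13.65, 14.92).
Var = α/β² = 0.061319.

0.061319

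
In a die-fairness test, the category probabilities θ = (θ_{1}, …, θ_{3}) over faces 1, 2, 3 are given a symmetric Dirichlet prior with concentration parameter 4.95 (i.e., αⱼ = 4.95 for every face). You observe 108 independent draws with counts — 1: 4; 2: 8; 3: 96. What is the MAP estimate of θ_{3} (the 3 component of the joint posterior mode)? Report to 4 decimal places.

The Dirichlet prior is conjugate to the Multinomial likelihood: each posterior αⱼ = prior αⱼ + observed count nⱼ.
Posterior concentration: (8.95, 12.95, 100.95), total = 122.85.
Joint mode component: (α_{3}−1)/(Σα−K) = 99.95/119.85 = 0.8340.

0.8340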